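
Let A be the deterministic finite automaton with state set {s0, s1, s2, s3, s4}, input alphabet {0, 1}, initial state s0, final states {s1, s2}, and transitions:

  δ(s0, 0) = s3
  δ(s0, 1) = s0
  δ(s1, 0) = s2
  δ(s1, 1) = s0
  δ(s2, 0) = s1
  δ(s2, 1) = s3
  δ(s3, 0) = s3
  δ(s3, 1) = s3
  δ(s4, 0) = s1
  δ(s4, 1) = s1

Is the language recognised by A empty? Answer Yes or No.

The states reachable from the start state are {s0, s3}.
None of the accepting states {s1, s2} is reachable, so no string is accepted and L(A) = ∅.

Yes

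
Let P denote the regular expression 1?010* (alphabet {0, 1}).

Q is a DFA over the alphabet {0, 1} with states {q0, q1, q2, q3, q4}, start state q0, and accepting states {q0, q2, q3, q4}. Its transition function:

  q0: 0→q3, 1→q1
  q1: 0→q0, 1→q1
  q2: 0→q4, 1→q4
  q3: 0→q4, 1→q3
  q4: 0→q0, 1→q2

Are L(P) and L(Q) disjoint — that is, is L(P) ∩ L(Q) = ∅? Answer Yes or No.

The string 01 is accepted by both P and Q.
Hence L(P) ∩ L(Q) ≠ ∅.

No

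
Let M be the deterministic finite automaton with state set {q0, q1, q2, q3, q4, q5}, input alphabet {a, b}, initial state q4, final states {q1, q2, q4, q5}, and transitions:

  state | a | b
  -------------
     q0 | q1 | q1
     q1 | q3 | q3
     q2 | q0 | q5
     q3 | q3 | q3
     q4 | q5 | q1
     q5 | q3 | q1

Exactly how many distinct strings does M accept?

The useful subgraph on states {q1, q4, q5} is acyclic, so L(M) is finite; the longest accepting path visits 3 useful states, giving maximum string length 2.
Counting accepting paths from q4 by length: 1 of length 0, 2 of length 1, 1 of length 2. Total 4.

4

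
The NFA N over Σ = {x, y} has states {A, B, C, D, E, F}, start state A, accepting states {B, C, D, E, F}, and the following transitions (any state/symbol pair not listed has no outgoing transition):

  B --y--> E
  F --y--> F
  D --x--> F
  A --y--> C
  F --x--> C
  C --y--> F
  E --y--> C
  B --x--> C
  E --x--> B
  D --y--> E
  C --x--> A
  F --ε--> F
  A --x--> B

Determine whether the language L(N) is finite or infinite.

infinite

State A is reachable from the start and can reach an accepting state, and it lies on the cycle A → B → C → A.
Traversing that cycle any number of times yields accepted strings of unbounded length, so the language is infinite.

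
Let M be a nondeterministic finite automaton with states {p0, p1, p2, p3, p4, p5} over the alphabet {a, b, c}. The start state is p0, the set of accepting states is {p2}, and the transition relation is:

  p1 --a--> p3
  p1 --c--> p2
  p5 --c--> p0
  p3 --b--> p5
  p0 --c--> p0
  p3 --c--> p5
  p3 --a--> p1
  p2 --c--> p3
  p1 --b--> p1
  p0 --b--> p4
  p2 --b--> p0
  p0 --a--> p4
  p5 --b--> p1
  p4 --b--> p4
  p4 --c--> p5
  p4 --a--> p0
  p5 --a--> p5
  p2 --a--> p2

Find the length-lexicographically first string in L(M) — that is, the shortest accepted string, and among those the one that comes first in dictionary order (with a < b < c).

A breadth-first search from p0 reaches an accepting state first via the path p0 → p4 → p5 → p1 → p2 on input acbc.
No string of length < 4 is accepted (BFS exhausts all shorter strings without reaching an accepting state), and acbc is the lexicographically least accepting string of length 4.

acbc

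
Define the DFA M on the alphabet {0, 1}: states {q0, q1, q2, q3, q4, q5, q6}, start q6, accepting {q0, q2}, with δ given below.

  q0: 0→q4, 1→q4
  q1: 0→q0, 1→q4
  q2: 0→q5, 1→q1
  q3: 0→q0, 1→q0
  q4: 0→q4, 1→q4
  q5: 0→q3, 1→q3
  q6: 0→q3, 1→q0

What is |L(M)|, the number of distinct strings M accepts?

3

The useful subgraph on states {q0, q3, q6} is acyclic, so L(M) is finite; the longest accepting path visits 3 useful states, giving maximum string length 2.
Counting accepting paths from q6 by length: 1 of length 1, 2 of length 2. Total 3.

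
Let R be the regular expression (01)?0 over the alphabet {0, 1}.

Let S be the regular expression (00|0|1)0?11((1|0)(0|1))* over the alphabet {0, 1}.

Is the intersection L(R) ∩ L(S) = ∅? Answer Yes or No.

Yes

Converting the expression R to a DFA (subset construction, then merging equivalent states) gives the minimal DFA with states {r0, r1, r2, r3, r4}, start state r0, accepting states {r1, r4} and transitions r0: 0→r1, 1→r2; r1: 0→r2, 1→r3; r2: 0→r2, 1→r2; r3: 0→r4, 1→r2; r4: 0→r2, 1→r2.
Converting the expression S to a DFA (subset construction, then merging equivalent states) gives the minimal DFA with states {s0, s1, s2, s3, s4, s5, s6, s7}, start state s0, accepting states {s6} and transitions s0: 0→s1, 1→s2; s1: 0→s2, 1→s3; s2: 0→s4, 1→s3; s3: 0→s5, 1→s6; s4: 0→s5, 1→s3; s5: 0→s5, 1→s5; s6: 0→s7, 1→s7; s7: 0→s6, 1→s6.
Exploring the product automaton R × S from the start pair (r0, s0), following both machines on each input symbol, reaches 10 state pairs: (r0, s0), (r1, s1), (r2, s2), (r3, s3), (r2, s4), (r2, s3), (r4, s5), (r2, s6), (r2, s5), (r2, s7).
R accepts in {r1, r4} and S accepts in {s6}; no reachable pair has both components accepting, so no string drives both machines to acceptance simultaneously and L(R) ∩ L(S) = ∅.
So no string is accepted by both, and the intersection is empty.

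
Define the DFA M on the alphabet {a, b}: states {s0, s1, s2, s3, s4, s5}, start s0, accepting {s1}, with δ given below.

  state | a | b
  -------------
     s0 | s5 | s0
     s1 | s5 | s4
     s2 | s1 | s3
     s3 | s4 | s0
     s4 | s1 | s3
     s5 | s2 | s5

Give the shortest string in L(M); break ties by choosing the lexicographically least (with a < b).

A breadth-first search from s0 reaches an accepting state first via the path s0 → s5 → s2 → s1 on input aaa.
No string of length < 3 is accepted (BFS exhausts all shorter strings without reaching an accepting state), and aaa is the lexicographically least accepting string of length 3.

aaa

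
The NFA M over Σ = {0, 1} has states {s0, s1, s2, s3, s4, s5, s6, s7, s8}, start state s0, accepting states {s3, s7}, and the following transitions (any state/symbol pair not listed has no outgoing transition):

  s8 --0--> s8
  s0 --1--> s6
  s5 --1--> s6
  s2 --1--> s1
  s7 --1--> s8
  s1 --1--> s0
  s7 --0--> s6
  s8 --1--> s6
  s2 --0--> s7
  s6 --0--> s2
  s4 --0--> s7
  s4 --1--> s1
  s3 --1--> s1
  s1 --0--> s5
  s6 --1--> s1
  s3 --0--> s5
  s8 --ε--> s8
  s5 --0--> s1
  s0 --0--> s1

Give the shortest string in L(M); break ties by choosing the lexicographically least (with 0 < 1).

A breadth-first search from s0 reaches an accepting state first via the path s0 → s6 → s2 → s7 on input 100.
No string of length < 3 is accepted (BFS exhausts all shorter strings without reaching an accepting state), and 100 is the lexicographically least accepting string of length 3.

100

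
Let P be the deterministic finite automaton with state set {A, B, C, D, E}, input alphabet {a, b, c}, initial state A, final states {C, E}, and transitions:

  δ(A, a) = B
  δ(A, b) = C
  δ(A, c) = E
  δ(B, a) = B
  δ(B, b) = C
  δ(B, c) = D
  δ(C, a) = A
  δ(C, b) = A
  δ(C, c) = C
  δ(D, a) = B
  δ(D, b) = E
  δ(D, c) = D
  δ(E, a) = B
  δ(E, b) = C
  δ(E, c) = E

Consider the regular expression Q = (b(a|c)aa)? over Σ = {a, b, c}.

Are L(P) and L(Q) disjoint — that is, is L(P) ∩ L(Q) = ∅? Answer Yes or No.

Yes

Converting the expression Q to a DFA (subset construction, then merging equivalent states) gives the minimal DFA with states {q0, q1, q2, q3, q4, q5}, start state q0, accepting states {q0, q5} and transitions q0: a→q1, b→q2, c→q1; q1: a→q1, b→q1, c→q1; q2: a→q3, b→q1, c→q3; q3: a→q4, b→q1, c→q1; q4: a→q5, b→q1, c→q1; q5: a→q1, b→q1, c→q1.
Exploring the product automaton P × Q from the start pair (A, q0), following both machines on each input symbol, reaches 12 state pairs: (A, q0), (B, q1), (C, q2), (E, q1), (C, q1), (D, q1), (A, q3), (A, q1), (C, q3), (B, q4), (A, q4), (B, q5).
P accepts in {C, E} and Q accepts in {q0, q5}; no reachable pair has both components accepting, so no string drives both machines to acceptance simultaneously and L(P) ∩ L(Q) = ∅.
So no string is accepted by both, and the intersection is empty.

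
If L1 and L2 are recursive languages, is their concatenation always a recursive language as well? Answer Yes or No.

For an input of length n, try each of the n+1 split points, running the decider for L₁ on the prefix and the decider for L₂ on the suffix; accept if some split succeeds. Finitely many halting sub-runs, so this decides L₁L₂.
So the recursive languages are closed under concatenation.

Yes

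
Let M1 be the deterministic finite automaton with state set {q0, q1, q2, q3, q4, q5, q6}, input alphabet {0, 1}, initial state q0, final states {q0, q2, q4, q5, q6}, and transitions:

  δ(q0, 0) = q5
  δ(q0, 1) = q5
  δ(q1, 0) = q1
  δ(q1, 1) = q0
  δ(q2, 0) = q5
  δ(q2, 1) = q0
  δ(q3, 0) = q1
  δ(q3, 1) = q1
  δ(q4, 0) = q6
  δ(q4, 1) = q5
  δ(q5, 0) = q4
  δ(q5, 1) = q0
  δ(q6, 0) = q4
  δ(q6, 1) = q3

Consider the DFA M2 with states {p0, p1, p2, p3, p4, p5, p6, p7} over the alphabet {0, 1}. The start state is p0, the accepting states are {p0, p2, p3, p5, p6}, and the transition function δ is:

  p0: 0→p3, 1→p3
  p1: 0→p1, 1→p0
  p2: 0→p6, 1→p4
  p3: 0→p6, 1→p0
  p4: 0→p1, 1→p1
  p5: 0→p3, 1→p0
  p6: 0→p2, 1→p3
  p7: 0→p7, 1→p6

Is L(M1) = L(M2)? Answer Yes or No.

Yes

Exploring the product automaton M1 × M2 from the start pair (q0, p0), following both machines on each input symbol, reaches 6 state pairs: (q0, p0), (q5, p3), (q4, p6), (q6, p2), (q3, p4), (q1, p1).
M1 accepts in {q0, q2, q4, q5, q6} and M2 accepts in {p0, p2, p3, p5, p6}. In every reachable pair the two components are either both accepting — (q0, p0), (q5, p3), (q4, p6), (q6, p2) — or both non-accepting, so no string is accepted by exactly one of the machines: L(M1) \ L(M2) and L(M2) \ L(M1) are both empty.
Hence every string is accepted by M1 iff it is accepted by M2, and the two languages coincide.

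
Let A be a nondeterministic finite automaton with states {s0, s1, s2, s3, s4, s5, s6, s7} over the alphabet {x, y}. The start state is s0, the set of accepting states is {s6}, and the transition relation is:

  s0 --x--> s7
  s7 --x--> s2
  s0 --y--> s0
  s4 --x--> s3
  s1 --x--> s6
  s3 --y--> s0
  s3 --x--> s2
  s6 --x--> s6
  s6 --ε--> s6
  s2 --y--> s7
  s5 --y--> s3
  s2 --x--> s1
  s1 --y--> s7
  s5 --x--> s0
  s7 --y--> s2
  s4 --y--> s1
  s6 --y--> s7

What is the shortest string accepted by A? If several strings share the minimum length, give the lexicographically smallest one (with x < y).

A breadth-first search from s0 reaches an accepting state first via the path s0 → s7 → s2 → s1 → s6 on input xxxx.
No string of length < 4 is accepted (BFS exhausts all shorter strings without reaching an accepting state), and xxxx is the lexicographically least accepting string of length 4.

xxxx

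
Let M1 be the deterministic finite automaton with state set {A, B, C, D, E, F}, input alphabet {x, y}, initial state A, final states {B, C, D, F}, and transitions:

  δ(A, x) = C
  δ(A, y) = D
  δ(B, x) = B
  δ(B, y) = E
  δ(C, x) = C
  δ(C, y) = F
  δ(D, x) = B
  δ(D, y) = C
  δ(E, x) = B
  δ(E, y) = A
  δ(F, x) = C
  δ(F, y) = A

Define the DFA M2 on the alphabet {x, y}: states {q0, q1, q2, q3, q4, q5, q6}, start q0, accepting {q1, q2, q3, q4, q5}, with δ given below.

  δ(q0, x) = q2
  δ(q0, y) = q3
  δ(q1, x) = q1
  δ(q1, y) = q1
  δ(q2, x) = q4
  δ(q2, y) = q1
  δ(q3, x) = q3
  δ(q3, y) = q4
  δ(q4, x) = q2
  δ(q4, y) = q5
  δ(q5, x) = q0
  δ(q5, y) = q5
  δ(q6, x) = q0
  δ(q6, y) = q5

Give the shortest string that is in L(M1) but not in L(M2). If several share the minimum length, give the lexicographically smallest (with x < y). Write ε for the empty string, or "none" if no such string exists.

xxyx

The string xxyx is accepted by M1 but not by M2.
No shorter string lies in the difference, and xxyx is the lexicographically first length-4 string in L(M1) \ L(M2).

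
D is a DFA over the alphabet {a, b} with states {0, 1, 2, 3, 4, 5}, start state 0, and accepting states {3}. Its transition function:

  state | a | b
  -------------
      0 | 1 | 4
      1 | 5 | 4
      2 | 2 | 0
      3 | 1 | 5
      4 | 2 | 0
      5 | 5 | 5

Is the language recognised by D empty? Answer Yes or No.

Yes

The states reachable from the start state are {0, 1, 2, 4, 5}.
None of the accepting states {3} is reachable, so no string is accepted and L(D) = ∅.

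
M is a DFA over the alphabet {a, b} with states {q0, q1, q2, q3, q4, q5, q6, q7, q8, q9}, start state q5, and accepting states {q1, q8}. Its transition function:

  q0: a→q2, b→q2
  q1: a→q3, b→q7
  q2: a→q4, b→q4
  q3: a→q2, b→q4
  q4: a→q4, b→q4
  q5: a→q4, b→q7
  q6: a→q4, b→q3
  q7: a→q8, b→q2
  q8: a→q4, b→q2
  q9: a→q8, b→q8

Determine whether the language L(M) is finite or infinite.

The useful states (reachable from q5 and able to reach an accepting state) are {q5, q7, q8}.
Restricted to these states the transition graph has no cycle, so every accepting path has bounded length and L is finite.

finite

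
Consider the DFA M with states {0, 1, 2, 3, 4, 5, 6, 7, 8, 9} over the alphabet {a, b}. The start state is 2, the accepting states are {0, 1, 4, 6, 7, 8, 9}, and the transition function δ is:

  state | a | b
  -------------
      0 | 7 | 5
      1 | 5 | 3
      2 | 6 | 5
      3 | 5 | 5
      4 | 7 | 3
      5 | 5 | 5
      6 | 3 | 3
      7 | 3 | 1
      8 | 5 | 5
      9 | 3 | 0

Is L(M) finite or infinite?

finite

The useful states (reachable from 2 and able to reach an accepting state) are {2, 6}.
Restricted to these states the transition graph has no cycle, so every accepting path has bounded length and L is finite.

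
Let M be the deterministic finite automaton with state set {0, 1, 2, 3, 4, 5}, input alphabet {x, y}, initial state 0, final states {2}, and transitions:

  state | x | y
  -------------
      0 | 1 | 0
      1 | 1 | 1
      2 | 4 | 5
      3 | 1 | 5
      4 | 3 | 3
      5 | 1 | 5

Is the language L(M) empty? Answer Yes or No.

Yes

The states reachable from the start state are {0, 1}.
None of the accepting states {2} is reachable, so no string is accepted and L(M) = ∅.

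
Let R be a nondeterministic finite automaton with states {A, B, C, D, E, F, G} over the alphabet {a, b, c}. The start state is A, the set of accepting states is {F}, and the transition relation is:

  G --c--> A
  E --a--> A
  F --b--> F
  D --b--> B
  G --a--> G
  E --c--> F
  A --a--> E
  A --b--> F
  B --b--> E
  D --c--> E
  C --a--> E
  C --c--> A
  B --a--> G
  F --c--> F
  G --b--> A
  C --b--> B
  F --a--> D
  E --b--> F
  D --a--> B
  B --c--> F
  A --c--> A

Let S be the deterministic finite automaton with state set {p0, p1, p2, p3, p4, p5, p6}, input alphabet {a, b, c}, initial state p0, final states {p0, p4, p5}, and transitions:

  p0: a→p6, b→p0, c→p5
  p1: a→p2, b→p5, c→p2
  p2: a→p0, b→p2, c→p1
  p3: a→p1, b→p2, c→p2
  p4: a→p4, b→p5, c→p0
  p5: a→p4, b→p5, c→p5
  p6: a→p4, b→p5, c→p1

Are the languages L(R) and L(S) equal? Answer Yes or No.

No

The string ac is accepted by R but rejected by S.
So L(R) ≠ L(S).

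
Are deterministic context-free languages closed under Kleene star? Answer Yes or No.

No

L = {c aⁿbⁿ : n≥0} ∪ {cc aⁿb²ⁿ : n≥0} is a DCFL (the number of leading c's fixes which ratio the DPDA checks), but L* is not. Every word of L starts with c, so in a factorisation of the string cc aⁱbʲ (i≥1) into words of L each factor begins at one of the two c's: either the whole string is a single word of L (forcing j = 2i), or it splits as c · (c aⁱbʲ) with c ∈ L (take n = 0) and c aⁱbʲ ∈ L (forcing j = i). Thus L* ∩ cca⁺b* = {cc aⁿbⁿ : n≥1} ∪ {cc aⁿb²ⁿ : n≥1}. A DPDA for L* would give one for this intersection with a regular set, and, started from its configuration after reading cc, one for {aⁿbⁿ : n≥1} ∪ {aⁿb²ⁿ : n≥1}, which no deterministic PDA accepts (a DPDA for it would have a single run on aⁿb²ⁿ, accepting after the prefix aⁿbⁿ and accepting again after n more b's; an ordinary PDA that simulates it on a's and b's and, at any moment when it is accepting, may switch to reading only a fresh letter d while feeding each d to the simulation as a b, would accept aⁱbʲdᵏ (k≥1) exactly when both aⁱbʲ and aⁱbʲ⁺ᵏ are in the language, i.e. its language intersected with the regular set a*b*d⁺ would be exactly {aⁿbⁿdⁿ : n≥1} — impossible, since context-free languages are closed under intersection with regular sets and {aⁿbⁿdⁿ} is not context-free). So L* is not a DCFL.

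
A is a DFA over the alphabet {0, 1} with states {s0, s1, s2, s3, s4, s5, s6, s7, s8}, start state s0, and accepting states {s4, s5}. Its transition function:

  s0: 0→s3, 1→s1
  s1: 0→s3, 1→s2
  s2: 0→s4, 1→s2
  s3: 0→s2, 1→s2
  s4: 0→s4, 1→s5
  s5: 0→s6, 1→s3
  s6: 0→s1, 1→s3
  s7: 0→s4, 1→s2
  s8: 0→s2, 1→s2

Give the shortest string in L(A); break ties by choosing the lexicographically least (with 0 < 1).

A breadth-first search from s0 reaches an accepting state first via the path s0 → s3 → s2 → s4 on input 000.
No string of length < 3 is accepted (BFS exhausts all shorter strings without reaching an accepting state), and 000 is the lexicographically least accepting string of length 3.

000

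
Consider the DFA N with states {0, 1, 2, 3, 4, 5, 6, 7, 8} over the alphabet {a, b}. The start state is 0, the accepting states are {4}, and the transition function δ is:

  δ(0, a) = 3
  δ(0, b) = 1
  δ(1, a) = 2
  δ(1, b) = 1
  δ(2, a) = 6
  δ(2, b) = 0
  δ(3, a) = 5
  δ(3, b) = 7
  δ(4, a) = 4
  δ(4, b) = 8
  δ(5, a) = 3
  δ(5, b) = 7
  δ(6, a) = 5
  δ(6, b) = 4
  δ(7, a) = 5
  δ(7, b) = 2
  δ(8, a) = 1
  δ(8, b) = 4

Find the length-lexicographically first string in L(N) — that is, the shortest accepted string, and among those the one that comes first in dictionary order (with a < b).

A breadth-first search from 0 reaches an accepting state first via the path 0 → 1 → 2 → 6 → 4 on input baab.
No string of length < 4 is accepted (BFS exhausts all shorter strings without reaching an accepting state), and baab is the lexicographically least accepting string of length 4.

baab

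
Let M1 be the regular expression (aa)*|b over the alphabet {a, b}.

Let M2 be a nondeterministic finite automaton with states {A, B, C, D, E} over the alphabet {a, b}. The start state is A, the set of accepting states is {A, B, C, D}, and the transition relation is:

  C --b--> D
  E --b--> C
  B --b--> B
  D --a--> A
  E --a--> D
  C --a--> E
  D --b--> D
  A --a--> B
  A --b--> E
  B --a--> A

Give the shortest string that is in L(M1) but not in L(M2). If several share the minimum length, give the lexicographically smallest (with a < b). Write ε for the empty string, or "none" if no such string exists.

b

The string b is accepted by M1 but not by M2.
No shorter string lies in the difference, and b is the lexicographically first length-1 string in L(M1) \ L(M2).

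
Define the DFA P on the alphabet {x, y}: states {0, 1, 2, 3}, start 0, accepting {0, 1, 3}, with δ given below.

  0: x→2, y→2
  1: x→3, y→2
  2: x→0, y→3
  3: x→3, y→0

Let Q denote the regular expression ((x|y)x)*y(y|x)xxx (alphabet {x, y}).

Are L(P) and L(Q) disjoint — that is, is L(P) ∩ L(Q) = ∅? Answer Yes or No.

The string yyxxx is accepted by both P and Q.
Hence L(P) ∩ L(Q) ≠ ∅.

No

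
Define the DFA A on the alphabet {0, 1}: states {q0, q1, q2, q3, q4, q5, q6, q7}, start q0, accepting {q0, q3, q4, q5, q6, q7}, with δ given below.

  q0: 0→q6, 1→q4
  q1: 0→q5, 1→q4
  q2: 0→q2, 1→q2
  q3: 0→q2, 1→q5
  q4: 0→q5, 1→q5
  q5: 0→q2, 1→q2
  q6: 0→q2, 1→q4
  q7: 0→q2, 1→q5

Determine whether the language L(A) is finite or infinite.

finite

The useful states (reachable from q0 and able to reach an accepting state) are {q0, q4, q5, q6}.
Restricted to these states the transition graph has no cycle, so every accepting path has bounded length and L is finite.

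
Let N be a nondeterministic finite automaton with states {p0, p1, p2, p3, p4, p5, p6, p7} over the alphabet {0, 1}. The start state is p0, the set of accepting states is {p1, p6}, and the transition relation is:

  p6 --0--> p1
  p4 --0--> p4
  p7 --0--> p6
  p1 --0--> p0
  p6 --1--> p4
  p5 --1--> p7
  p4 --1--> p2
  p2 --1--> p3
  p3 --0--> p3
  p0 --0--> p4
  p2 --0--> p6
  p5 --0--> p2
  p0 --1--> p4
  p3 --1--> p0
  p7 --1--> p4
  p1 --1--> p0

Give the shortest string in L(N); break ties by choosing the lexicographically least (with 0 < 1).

A breadth-first search from p0 reaches an accepting state first via the path p0 → p4 → p2 → p6 on input 010.
No string of length < 3 is accepted (BFS exhausts all shorter strings without reaching an accepting state), and 010 is the lexicographically least accepting string of length 3.

010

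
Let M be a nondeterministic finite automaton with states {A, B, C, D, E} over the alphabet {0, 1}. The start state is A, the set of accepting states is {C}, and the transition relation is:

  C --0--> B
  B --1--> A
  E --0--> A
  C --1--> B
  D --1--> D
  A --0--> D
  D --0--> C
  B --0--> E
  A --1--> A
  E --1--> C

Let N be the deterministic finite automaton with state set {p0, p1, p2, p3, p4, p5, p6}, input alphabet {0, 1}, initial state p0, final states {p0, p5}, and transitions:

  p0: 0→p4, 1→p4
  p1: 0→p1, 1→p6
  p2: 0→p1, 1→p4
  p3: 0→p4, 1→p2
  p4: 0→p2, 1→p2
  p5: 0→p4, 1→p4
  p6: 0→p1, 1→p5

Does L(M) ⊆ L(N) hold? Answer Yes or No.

The string 00 is in L(M) but not in L(N).
So L(M) ⊄ L(N).

No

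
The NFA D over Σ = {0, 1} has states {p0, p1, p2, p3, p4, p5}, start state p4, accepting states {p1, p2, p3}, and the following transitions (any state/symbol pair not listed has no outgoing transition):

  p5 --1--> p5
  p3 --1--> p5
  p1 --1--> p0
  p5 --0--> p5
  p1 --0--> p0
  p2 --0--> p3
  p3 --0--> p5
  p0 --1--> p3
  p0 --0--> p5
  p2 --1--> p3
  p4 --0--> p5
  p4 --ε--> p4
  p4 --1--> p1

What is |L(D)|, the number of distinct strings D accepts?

The useful subgraph on states {p0, p1, p3, p4} is acyclic, so L(D) is finite; the longest accepting path visits 4 useful states, giving maximum string length 3.
Counting accepting paths from p4 by length: 1 of length 1, 2 of length 3. Total 3.

3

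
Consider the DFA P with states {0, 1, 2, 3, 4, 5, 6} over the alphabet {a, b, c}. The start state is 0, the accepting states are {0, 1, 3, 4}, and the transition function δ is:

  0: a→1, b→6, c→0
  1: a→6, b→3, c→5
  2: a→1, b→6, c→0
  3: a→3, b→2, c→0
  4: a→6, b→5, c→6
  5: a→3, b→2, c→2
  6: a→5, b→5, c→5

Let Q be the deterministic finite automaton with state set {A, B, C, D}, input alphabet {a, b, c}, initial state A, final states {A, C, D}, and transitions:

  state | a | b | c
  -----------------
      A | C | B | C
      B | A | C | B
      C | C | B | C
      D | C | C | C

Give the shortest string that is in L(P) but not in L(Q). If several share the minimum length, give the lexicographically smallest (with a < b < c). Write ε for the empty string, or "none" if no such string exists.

The string ab is accepted by P but not by Q.
No shorter string lies in the difference, and ab is the lexicographically first length-2 string in L(P) \ L(Q).

ab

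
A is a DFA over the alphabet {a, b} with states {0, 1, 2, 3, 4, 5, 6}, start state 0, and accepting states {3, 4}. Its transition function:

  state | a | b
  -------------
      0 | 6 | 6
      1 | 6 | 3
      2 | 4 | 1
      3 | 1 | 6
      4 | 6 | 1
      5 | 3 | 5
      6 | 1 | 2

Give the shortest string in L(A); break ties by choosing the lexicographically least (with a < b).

aab

A breadth-first search from 0 reaches an accepting state first via the path 0 → 6 → 1 → 3 on input aab.
No string of length < 3 is accepted (BFS exhausts all shorter strings without reaching an accepting state), and aab is the lexicographically least accepting string of length 3.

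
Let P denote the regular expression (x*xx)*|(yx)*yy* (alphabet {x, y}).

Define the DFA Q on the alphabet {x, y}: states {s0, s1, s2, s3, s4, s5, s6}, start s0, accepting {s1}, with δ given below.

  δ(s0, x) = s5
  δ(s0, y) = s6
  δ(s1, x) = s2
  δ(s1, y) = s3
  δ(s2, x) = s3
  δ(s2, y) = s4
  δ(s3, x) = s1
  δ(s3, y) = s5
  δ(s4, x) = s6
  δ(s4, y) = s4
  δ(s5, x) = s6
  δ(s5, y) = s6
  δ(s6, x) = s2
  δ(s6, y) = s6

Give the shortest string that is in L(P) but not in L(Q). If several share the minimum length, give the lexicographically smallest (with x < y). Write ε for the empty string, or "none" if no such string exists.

The empty string ε is accepted by P but not by Q.
Since ε is the unique shortest string, it is the required witness.

ε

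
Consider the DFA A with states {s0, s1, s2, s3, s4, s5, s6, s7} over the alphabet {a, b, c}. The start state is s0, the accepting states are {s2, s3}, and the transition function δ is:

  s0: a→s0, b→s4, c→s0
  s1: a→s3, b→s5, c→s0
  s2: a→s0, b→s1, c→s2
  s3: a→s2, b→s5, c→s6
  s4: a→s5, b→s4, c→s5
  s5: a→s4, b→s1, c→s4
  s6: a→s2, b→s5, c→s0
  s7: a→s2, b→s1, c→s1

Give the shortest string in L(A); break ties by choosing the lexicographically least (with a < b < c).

baba

A breadth-first search from s0 reaches an accepting state first via the path s0 → s4 → s5 → s1 → s3 on input baba.
No string of length < 4 is accepted (BFS exhausts all shorter strings without reaching an accepting state), and baba is the lexicographically least accepting string of length 4.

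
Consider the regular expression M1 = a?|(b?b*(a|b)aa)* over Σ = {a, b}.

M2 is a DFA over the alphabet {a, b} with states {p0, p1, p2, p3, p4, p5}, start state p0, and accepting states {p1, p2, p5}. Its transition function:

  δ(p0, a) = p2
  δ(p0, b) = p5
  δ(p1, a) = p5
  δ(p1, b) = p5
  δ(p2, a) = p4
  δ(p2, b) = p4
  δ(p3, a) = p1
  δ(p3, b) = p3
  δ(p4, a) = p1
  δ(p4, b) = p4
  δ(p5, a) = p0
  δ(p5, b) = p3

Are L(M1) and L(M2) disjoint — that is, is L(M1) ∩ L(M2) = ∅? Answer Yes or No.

No

The string a is accepted by both M1 and M2.
Hence L(M1) ∩ L(M2) ≠ ∅.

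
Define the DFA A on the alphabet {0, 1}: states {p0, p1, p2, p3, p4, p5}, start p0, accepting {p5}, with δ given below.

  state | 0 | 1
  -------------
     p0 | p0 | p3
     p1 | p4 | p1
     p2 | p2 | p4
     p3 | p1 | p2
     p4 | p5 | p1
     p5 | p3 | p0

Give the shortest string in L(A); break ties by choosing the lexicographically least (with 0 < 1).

A breadth-first search from p0 reaches an accepting state first via the path p0 → p3 → p1 → p4 → p5 on input 1000.
No string of length < 4 is accepted (BFS exhausts all shorter strings without reaching an accepting state), and 1000 is the lexicographically least accepting string of length 4.

1000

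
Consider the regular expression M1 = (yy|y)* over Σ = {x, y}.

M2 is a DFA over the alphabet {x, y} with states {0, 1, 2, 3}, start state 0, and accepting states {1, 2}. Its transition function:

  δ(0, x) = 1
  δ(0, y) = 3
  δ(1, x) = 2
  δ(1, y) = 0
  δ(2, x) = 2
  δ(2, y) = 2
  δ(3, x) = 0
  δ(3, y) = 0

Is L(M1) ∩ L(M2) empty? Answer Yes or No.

Converting the expression M1 to a DFA (subset construction, then merging equivalent states) gives the minimal DFA with states {r0, r1}, start state r0, accepting states {r0} and transitions r0: x→r1, y→r0; r1: x→r1, y→r1.
Exploring the product automaton M1 × M2 from the start pair (r0, 0), following both machines on each input symbol, reaches 6 state pairs: (r0, 0), (r1, 1), (r0, 3), (r1, 2), (r1, 0), (r1, 3).
M1 accepts in {r0} and M2 accepts in {1, 2}; no reachable pair has both components accepting, so no string drives both machines to acceptance simultaneously and L(M1) ∩ L(M2) = ∅.
So no string is accepted by both, and the intersection is empty.

Yes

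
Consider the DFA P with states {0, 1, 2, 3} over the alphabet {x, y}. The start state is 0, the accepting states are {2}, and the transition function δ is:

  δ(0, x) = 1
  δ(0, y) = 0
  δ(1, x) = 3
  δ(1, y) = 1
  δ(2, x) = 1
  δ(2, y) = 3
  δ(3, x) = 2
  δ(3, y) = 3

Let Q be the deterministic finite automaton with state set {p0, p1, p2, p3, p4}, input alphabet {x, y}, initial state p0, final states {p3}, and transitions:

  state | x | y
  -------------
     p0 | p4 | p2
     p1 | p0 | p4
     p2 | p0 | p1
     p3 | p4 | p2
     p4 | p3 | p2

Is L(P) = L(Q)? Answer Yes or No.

The string xxx is accepted by P but rejected by Q.
So L(P) ≠ L(Q).

No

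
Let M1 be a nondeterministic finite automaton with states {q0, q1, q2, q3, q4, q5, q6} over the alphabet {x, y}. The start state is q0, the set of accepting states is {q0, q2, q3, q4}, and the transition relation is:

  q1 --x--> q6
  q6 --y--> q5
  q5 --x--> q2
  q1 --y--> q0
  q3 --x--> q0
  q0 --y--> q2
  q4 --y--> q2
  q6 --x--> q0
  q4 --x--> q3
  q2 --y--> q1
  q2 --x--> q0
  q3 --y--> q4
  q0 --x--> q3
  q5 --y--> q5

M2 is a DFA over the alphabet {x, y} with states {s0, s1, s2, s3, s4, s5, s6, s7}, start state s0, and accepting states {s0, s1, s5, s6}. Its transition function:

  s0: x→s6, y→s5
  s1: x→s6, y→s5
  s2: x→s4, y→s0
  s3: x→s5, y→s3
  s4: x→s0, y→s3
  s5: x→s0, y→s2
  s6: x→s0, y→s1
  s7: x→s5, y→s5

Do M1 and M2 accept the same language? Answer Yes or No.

Exploring the product automaton M1 × M2 from the start pair (q0, s0), following both machines on each input symbol, reaches 7 state pairs: (q0, s0), (q3, s6), (q2, s5), (q4, s1), (q1, s2), (q6, s4), (q5, s3).
M1 accepts in {q0, q2, q3, q4} and M2 accepts in {s0, s1, s5, s6}. In every reachable pair the two components are either both accepting — (q0, s0), (q3, s6), (q2, s5), (q4, s1) — or both non-accepting, so no string is accepted by exactly one of the machines: L(M1) \ L(M2) and L(M2) \ L(M1) are both empty.
Hence every string is accepted by M1 iff it is accepted by M2, and the two languages coincide.

Yes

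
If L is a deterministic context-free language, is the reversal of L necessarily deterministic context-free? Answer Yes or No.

No

L = {c bⁿaⁿ : n≥0} ∪ {d b²ⁿaⁿ : n≥0} is a DCFL: the first symbol tells a deterministic PDA whether to pop one or two b's per a. Its reversal Lᴿ = {aⁿbⁿ c : n≥0} ∪ {aⁿb²ⁿ d : n≥0} is not. DCFLs are closed under right quotient by regular languages, and Lᴿ/{c, d} = {aⁿbⁿ : n≥0} ∪ {aⁿb²ⁿ : n≥0} — the standard context-free language accepted by no deterministic PDA (intuitively the machine would have to commit to a b-to-a ratio before the distinguishing marker arrives; formally, a DPDA for it would have a single run on aⁿb²ⁿ, accepting after the prefix aⁿbⁿ and accepting again after n more b's; an ordinary PDA that simulates it on a's and b's and, at any moment when it is accepting, may switch to reading only a fresh letter e while feeding each e to the simulation as a b, would accept aⁱbʲeᵏ (k≥1) exactly when both aⁱbʲ and aⁱbʲ⁺ᵏ are in the language, i.e. its language intersected with the regular set a*b*e⁺ would be exactly {aⁿbⁿeⁿ : n≥1} — impossible, since context-free languages are closed under intersection with regular sets and {aⁿbⁿeⁿ} is not context-free). So Lᴿ cannot be a DCFL.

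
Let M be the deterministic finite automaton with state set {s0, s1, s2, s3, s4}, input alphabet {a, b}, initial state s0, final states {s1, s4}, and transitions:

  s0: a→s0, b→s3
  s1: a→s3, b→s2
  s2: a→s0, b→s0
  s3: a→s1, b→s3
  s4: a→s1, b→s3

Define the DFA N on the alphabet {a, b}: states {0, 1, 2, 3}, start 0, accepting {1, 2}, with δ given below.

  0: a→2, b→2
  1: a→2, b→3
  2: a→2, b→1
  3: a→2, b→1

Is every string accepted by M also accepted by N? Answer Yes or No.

Yes

Exploring the product automaton M × N from the start pair (s0, 0), following both machines on each input symbol, reaches 8 state pairs: (s0, 0), (s0, 2), (s3, 2), (s3, 1), (s1, 2), (s3, 3), (s2, 1), (s0, 3).
M accepts in {s1, s4} and N accepts in {1, 2}. The reachable pairs whose M-component is accepting are (s1, 2); in each of them the N-component is accepting too, so the product for L(M) \ L(N) (M-component accepting, N-component rejecting) has no reachable accepting pair and the difference is empty.
Hence every string in L(M) is also in L(N).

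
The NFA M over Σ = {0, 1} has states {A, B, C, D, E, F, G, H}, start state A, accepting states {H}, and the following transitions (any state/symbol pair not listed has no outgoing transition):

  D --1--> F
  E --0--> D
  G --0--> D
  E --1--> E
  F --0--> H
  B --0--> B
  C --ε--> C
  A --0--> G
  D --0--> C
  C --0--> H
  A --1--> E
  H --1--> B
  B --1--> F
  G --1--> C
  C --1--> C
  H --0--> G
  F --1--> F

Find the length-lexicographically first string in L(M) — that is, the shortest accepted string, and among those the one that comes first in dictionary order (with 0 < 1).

010

A breadth-first search from A reaches an accepting state first via the path A → G → C → H on input 010.
No string of length < 3 is accepted (BFS exhausts all shorter strings without reaching an accepting state), and 010 is the lexicographically least accepting string of length 3.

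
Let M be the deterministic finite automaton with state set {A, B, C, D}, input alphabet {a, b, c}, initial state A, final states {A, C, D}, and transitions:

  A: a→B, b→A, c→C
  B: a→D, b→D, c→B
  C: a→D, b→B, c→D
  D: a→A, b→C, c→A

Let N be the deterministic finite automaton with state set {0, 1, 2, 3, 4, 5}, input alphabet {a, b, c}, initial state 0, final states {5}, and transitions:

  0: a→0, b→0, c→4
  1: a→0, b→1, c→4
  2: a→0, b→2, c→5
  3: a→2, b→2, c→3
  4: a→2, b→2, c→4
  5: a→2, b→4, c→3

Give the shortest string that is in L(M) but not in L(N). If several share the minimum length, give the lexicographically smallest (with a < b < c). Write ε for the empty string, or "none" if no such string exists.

ε

The empty string ε is accepted by M but not by N.
Since ε is the unique shortest string, it is the required witness.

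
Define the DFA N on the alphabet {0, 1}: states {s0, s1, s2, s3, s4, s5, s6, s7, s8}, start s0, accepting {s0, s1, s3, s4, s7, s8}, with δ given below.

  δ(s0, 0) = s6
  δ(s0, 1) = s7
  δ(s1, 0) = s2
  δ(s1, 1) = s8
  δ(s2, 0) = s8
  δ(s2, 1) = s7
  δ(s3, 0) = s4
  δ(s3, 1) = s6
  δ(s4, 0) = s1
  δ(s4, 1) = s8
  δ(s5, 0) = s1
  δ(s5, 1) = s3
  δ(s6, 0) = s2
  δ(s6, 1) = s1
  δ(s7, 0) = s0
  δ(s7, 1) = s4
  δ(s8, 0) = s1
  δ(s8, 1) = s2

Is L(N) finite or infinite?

State s1 is reachable from the start and can reach an accepting state, and it lies on the cycle s1 → s8 → s1.
Traversing that cycle any number of times yields accepted strings of unbounded length, so the language is infinite.

infinite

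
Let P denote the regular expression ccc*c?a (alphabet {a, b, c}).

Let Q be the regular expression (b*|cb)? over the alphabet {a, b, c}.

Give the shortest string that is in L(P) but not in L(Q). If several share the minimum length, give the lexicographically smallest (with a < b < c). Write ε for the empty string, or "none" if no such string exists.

cca

The string cca is accepted by P but not by Q.
No shorter string lies in the difference, and cca is the lexicographically first length-3 string in L(P) \ L(Q).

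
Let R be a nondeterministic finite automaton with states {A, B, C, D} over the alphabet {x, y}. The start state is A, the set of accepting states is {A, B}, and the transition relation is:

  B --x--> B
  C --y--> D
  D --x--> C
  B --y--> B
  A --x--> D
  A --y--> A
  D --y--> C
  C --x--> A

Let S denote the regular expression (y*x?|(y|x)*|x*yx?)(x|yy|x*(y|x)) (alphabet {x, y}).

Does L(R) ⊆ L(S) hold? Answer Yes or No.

No

The empty string ε is in L(R) but not in L(S).
So L(R) ⊄ L(S).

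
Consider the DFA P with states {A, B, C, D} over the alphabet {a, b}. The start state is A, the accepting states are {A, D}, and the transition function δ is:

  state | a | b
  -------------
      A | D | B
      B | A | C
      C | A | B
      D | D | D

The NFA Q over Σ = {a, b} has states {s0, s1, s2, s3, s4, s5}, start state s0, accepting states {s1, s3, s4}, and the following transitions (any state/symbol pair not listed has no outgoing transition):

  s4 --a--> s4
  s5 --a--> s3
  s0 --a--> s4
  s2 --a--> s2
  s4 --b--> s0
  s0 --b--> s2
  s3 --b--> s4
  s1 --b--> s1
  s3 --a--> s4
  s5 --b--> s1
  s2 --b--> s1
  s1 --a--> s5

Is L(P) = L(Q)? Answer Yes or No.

No

The empty string ε is accepted by P but rejected by Q.
So L(P) ≠ L(Q).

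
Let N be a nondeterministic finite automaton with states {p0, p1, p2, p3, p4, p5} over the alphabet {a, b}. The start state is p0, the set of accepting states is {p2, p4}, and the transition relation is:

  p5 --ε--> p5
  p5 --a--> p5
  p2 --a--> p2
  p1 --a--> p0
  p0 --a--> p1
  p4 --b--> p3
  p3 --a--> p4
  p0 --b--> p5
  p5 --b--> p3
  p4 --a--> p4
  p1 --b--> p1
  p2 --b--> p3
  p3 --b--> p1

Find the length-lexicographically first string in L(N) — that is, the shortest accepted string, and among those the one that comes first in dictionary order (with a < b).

bba

A breadth-first search from p0 reaches an accepting state first via the path p0 → p5 → p3 → p4 on input bba.
No string of length < 3 is accepted (BFS exhausts all shorter strings without reaching an accepting state), and bba is the lexicographically least accepting string of length 3.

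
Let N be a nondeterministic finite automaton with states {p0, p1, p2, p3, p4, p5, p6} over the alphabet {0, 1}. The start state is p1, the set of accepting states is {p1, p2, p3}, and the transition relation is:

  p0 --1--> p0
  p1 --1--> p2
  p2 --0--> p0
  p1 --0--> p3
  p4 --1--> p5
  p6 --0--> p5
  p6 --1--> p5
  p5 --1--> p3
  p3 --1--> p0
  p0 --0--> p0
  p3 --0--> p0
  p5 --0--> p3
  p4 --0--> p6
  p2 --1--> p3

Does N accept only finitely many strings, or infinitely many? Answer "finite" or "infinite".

The useful states (reachable from p1 and able to reach an accepting state) are {p1, p2, p3}.
Restricted to these states the transition graph has no cycle, so every accepting path has bounded length and L is finite.

finite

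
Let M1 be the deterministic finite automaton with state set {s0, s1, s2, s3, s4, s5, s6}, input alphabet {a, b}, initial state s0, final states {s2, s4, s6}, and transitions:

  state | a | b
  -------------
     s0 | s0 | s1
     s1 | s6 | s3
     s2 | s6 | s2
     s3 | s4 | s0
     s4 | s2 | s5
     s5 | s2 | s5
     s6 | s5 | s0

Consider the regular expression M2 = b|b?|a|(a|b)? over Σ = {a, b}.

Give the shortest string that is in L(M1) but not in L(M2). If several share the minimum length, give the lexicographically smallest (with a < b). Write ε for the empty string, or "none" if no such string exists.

ba

The string ba is accepted by M1 but not by M2.
No shorter string lies in the difference, and ba is the lexicographically first length-2 string in L(M1) \ L(M2).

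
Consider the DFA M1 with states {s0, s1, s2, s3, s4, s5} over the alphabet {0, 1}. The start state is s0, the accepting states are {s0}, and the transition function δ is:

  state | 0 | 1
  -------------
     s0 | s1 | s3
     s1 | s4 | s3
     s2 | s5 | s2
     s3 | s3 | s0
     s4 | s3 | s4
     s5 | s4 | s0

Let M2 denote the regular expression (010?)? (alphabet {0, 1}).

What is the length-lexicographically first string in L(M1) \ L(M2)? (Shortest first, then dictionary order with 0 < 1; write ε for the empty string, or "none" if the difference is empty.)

The string 11 is accepted by M1 but not by M2.
No shorter string lies in the difference, and 11 is the lexicographically first length-2 string in L(M1) \ L(M2).

11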